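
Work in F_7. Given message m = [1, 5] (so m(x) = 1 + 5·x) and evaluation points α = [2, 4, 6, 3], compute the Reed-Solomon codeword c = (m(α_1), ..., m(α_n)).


c = [4, 0, 3, 2]

Message polynomial: m(x) = 1 + 5·x (mod 7).
For each evaluation point α_i, compute m(α_i) mod 7:
  α_1 = 2: Horner steps 5 → 4, so m(2) = 4.
  α_2 = 4: Horner steps 5 → 0, so m(4) = 0.
  α_3 = 6: Horner steps 5 → 3, so m(6) = 3.
  α_4 = 3: Horner steps 5 → 2, so m(3) = 2.
Codeword c = [4, 0, 3, 2] ∈ F_7^4.


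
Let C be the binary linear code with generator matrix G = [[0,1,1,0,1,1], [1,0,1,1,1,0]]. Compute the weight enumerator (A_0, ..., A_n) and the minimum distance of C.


Weight distribution: A_0 = 1, A_4 = 3. Minimum distance d = 4.

Enumerate all 2^2 = 4 messages m ∈ F_2^2.
For each, compute codeword c = mG in F_2^6, then tally its weight.
  m = 00 → c = 000000, weight = 0.
  m = 10 → c = 011011, weight = 4.
  m = 01 → c = 101110, weight = 4.
  m = 11 → c = 110101, weight = 4.
Tally weights:
  weight 0: 1 codewords.
  weight 4: 3 codewords.
Minimum distance d = smallest w > 0 with A_w > 0 = 4.
Sanity: Σ A_w = 4 = 2^2 = 4 ✓.


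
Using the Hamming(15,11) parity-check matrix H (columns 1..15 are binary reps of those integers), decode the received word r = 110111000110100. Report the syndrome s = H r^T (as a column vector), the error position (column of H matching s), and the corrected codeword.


s = (1, 0, 0, 0)^T, error position = 8, corrected codeword c = 110111010110100

Compute s = H r^T mod 2 one row at a time:
  s_1 = 0 + 0 + 1 + 1 + 0 + 1 + 0 + 0 = 3 ≡ 1 (mod 2).
  s_2 = 1 + 1 + 1 + 0 + 0 + 1 + 0 + 0 = 4 ≡ 0 (mod 2).
  s_3 = 1 + 0 + 1 + 0 + 1 + 1 + 0 + 0 = 4 ≡ 0 (mod 2).
  s_4 = 1 + 0 + 1 + 0 + 0 + 1 + 1 + 0 = 4 ≡ 0 (mod 2).
s = (1, 0, 0, 0)^T — this equals column 8 of H (binary 1000), so error is at position 8.
Correct: flip bit 8 of r = 110111000110100 to get c = 110111010110100.


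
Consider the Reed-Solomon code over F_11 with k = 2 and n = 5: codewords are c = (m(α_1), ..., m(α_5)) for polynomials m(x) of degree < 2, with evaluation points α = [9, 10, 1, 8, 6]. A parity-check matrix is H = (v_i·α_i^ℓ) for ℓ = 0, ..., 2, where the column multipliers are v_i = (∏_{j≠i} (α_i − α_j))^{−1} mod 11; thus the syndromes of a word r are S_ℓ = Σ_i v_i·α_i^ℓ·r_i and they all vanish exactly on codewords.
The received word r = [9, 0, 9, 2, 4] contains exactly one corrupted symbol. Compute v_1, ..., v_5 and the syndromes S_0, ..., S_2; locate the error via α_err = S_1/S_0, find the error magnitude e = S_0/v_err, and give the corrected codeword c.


S = (7, 8, 6), error at position 1, error magnitude e = 8, c = [1, 0, 9, 2, 4].

Step 1: column multipliers v_i = (∏_{j≠i}(α_i − α_j))^{−1} mod 11.
  i = 1 (α = 9): (9−10)(9−1)(9−8)(9−6) = (−1)·8·1·3 = −24 ≡ 9, so v_1 = 9^{−1} = 5 (mod 11).
  i = 2 (α = 10): (10−9)(10−1)(10−8)(10−6) = 1·9·2·4 = 72 ≡ 6, so v_2 = 6^{−1} = 2 (mod 11).
  i = 3 (α = 1): (1−9)(1−10)(1−8)(1−6) = (−8)·(−9)·(−7)·(−5) = 2520 ≡ 1, so v_3 = 1^{−1} = 1 (mod 11).
  i = 4 (α = 8): (8−9)(8−10)(8−1)(8−6) = (−1)·(−2)·7·2 = 28 ≡ 6, so v_4 = 6^{−1} = 2 (mod 11).
  i = 5 (α = 6): (6−9)(6−10)(6−1)(6−8) = (−3)·(−4)·5·(−2) = −120 ≡ 1, so v_5 = 1^{−1} = 1 (mod 11).
  v = [5, 2, 1, 2, 1].
Step 2: syndromes of r = [9, 0, 9, 2, 4] (all sums mod 11).
  S_0 = Σ v_i r_i = 5·9 + 2·0 + 1·9 + 2·2 + 1·4 = 62 ≡ 7.
  S_1 = Σ v_i α_i r_i = 5·9·9 + 2·10·0 + 1·1·9 + 2·8·2 + 1·6·4 = 470 ≡ 8.
  α_i^2 mod 11 = [4, 1, 1, 9, 3].
  S_2 = Σ v_i α_i^2 r_i = 5·4·9 + 2·1·0 + 1·1·9 + 2·9·2 + 1·3·4 = 237 ≡ 6.
  S = (7, 8, 6) ≠ 0, so r is not a codeword (an error is present).
Step 3: locate the error. For a single error e at position i, S_ℓ = v_i·e·α_i^ℓ, so α_err = S_1/S_0.
  S_0^{−1} = 7^{−1} = 8 (mod 11), so α_err = 8·8 = 64 ≡ 9 = α_1. Error position i = 1.
  Consistency check: S_2/S_1 = 6·7 = 42 ≡ 9 = α_err ✓ (single-error assumption holds).
Step 4: error magnitude e = S_0/v_1 = S_0·∏_{j≠1}(α_1 − α_j) = 7·9 = 63 ≡ 8 (mod 11).
Step 5: correct position 1: c_1 = r_1 − e = 9 − 8 ≡ 1 (mod 11). Hence c = [1, 0, 9, 2, 4].
  Check: interpolating c through the α_i gives m(x) = 10 + 10·x (degree < 2) with m(α_i) = c_i for every i, so c is indeed a codeword.


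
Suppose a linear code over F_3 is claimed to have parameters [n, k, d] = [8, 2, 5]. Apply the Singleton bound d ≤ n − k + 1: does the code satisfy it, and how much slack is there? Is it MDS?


Singleton RHS = n − k + 1 = 7, slack = 2, bound satisfied, not MDS.

Singleton bound: d ≤ n − k + 1.
Here n = 8, k = 2, so n − k + 1 = 7.
Given d = 5, check d ≤ 7: YES.
Slack = (n − k + 1) − d = 2.
The code is NOT MDS (slack = 2 > 0).
Description: the claimed parameters are [8, 2, 5]_3; such a code would be non-MDS.


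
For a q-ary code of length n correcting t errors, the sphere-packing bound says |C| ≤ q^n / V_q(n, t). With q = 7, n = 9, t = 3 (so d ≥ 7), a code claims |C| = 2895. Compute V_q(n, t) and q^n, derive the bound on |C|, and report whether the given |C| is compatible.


V_q(n, t) = 19495, q^n = 40353607, Hamming bound = 2069, |C| = 2895 > bound (violated).

Step 1: Compute V_q(n, t) = Σ_{j=0}^3 C(n, j) (q−1)^j.
  j = 0: C(9,0)·(6)^0 = 1·1 = 1.
  j = 1: C(9,1)·(6)^1 = 9·6 = 54.
  j = 2: C(9,2)·(6)^2 = 36·36 = 1296.
  j = 3: C(9,3)·(6)^3 = 84·216 = 18144.
  V_q(n, t) = 1 + 54 + 1296 + 18144 = 19495.
Step 2: q^n = 7^9 = 40353607.
Step 3: Hamming bound ⌊q^n / V_q(n,t)⌋ = ⌊40353607/19495⌋ = 2069.
Step 4: Compare |C| = 2895 to 2069: violated.
The claimed |C| lies above the Hamming bound, so no 7-ary code of length 9 with d ≥ 7 can have 2895 codewords.


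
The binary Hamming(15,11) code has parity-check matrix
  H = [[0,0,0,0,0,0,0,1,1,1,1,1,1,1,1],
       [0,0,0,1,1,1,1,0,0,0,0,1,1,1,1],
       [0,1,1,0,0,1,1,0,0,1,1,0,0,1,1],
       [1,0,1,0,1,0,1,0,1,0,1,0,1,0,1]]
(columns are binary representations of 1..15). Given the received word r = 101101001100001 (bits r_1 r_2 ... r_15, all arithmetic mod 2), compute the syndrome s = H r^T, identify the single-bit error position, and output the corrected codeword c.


s = (1, 1, 0, 0)^T, error position = 12, corrected codeword c = 101101001101001

Compute s = H r^T mod 2 one row at a time:
  s_1 = 0 + 1 + 1 + 0 + 0 + 0 + 0 + 1 = 3 ≡ 1 (mod 2).
  s_2 = 1 + 0 + 1 + 0 + 0 + 0 + 0 + 1 = 3 ≡ 1 (mod 2).
  s_3 = 0 + 1 + 1 + 0 + 1 + 0 + 0 + 1 = 4 ≡ 0 (mod 2).
  s_4 = 1 + 1 + 0 + 0 + 1 + 0 + 0 + 1 = 4 ≡ 0 (mod 2).
s = (1, 1, 0, 0)^T — this equals column 12 of H (binary 1100), so error is at position 12.
Correct: flip bit 12 of r = 101101001100001 to get c = 101101001101001.


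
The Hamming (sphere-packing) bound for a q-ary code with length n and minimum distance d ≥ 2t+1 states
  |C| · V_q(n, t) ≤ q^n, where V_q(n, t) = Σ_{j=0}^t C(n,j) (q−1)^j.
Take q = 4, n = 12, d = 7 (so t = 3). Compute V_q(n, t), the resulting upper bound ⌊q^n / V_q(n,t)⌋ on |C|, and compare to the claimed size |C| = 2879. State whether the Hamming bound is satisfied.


V_q(n, t) = 6571, q^n = 16777216, Hamming bound = 2553, |C| = 2879 > bound (violated).

Step 1: Compute V_q(n, t) = Σ_{j=0}^3 C(n, j) (q−1)^j.
  j = 0: C(12,0)·(3)^0 = 1·1 = 1.
  j = 1: C(12,1)·(3)^1 = 12·3 = 36.
  j = 2: C(12,2)·(3)^2 = 66·9 = 594.
  j = 3: C(12,3)·(3)^3 = 220·27 = 5940.
  V_q(n, t) = 1 + 36 + 594 + 5940 = 6571.
Step 2: q^n = 4^12 = 16777216.
Step 3: Hamming bound ⌊q^n / V_q(n,t)⌋ = ⌊16777216/6571⌋ = 2553.
Step 4: Compare |C| = 2879 to 2553: violated.
The claimed |C| lies above the Hamming bound, so no 4-ary code of length 12 with d ≥ 7 can have 2879 codewords.


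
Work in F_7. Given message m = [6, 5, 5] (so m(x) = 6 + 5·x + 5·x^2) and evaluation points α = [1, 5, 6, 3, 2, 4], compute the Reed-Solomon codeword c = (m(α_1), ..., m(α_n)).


c = [2, 2, 6, 3, 1, 1]

Message polynomial: m(x) = 6 + 5·x + 5·x^2 (mod 7).
For each evaluation point α_i, compute m(α_i) mod 7:
  α_1 = 1: Horner steps 5 → 3 → 2, so m(1) = 2.
  α_2 = 5: Horner steps 5 → 2 → 2, so m(5) = 2.
  α_3 = 6: Horner steps 5 → 0 → 6, so m(6) = 6.
  α_4 = 3: Horner steps 5 → 6 → 3, so m(3) = 3.
  α_5 = 2: Horner steps 5 → 1 → 1, so m(2) = 1.
  α_6 = 4: Horner steps 5 → 4 → 1, so m(4) = 1.
Codeword c = [2, 2, 6, 3, 1, 1] ∈ F_7^6.


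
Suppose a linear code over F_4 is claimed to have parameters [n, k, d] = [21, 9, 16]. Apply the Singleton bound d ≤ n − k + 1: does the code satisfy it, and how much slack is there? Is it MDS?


Singleton RHS = n − k + 1 = 13, slack = -3, bound violated (no such code; not MDS).

Singleton bound: d ≤ n − k + 1.
Here n = 21, k = 9, so n − k + 1 = 13.
Given d = 16, check d ≤ 13: NO.
Slack = (n − k + 1) − d = -3.
The slack is negative: d = 16 exceeds n − k + 1 = 13 by 3, so the Singleton bound is violated and no linear [21, 9, 16]_4 code can exist. In particular it is not MDS (MDS requires d = n − k + 1 exactly).
Description: the claimed parameters are [21, 9, 16]_4; such a code would be impossible (violates the Singleton bound).


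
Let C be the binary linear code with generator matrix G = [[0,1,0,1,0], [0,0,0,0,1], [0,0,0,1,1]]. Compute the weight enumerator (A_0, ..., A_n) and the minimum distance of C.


Weight distribution: A_0 = 1, A_1 = 3, A_2 = 3, A_3 = 1. Minimum distance d = 1.

Enumerate all 2^3 = 8 messages m ∈ F_2^3.
For each, compute codeword c = mG in F_2^5, then tally its weight.
  m = 000 → c = 00000, weight = 0.
  m = 100 → c = 01010, weight = 2.
  m = 010 → c = 00001, weight = 1.
  m = 110 → c = 01011, weight = 3.
  m = 001 → c = 00011, weight = 2.
  m = 101 → c = 01001, weight = 2.
  m = 011 → c = 00010, weight = 1.
  m = 111 → c = 01000, weight = 1.
Tally weights:
  weight 0: 1 codewords.
  weight 1: 3 codewords.
  weight 2: 3 codewords.
  weight 3: 1 codewords.
Minimum distance d = smallest w > 0 with A_w > 0 = 1.
Sanity: Σ A_w = 8 = 2^3 = 8 ✓.


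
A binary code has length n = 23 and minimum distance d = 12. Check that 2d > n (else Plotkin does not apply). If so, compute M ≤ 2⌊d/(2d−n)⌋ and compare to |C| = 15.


Plotkin bound M ≤ 24; given |C| = 15 ≤ bound (satisfied).

Check applicability: 2d = 24, n = 23.
2d − n = 1 > 0, so Plotkin applies.
Compute d/(2d−n) = 12/1 ≈ 12.0000.
⌊d/(2d−n)⌋ = 12.
Plotkin bound: M ≤ 2·12 = 24.
Given |C| = 15, check: satisfied.
This |C| is below the Plotkin bound.


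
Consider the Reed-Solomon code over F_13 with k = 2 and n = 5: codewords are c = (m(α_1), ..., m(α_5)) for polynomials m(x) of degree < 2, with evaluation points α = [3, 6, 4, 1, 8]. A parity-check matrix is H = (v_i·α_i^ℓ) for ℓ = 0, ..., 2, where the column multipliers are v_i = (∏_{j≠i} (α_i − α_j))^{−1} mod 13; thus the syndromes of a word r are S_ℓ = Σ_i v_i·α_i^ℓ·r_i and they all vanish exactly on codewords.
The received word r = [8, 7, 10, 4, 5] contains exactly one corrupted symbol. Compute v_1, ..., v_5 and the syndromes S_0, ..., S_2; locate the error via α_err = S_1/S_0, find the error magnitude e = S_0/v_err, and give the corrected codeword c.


S = (9, 2, 12), error at position 2, error magnitude e = 6, c = [8, 1, 10, 4, 5].

Step 1: column multipliers v_i = (∏_{j≠i}(α_i − α_j))^{−1} mod 13.
  i = 1 (α = 3): (3−6)(3−4)(3−1)(3−8) = (−3)·(−1)·2·(−5) = −30 ≡ 9, so v_1 = 9^{−1} = 3 (mod 13).
  i = 2 (α = 6): (6−3)(6−4)(6−1)(6−8) = 3·2·5·(−2) = −60 ≡ 5, so v_2 = 5^{−1} = 8 (mod 13).
  i = 3 (α = 4): (4−3)(4−6)(4−1)(4−8) = 1·(−2)·3·(−4) = 24 ≡ 11, so v_3 = 11^{−1} = 6 (mod 13).
  i = 4 (α = 1): (1−3)(1−6)(1−4)(1−8) = (−2)·(−5)·(−3)·(−7) = 210 ≡ 2, so v_4 = 2^{−1} = 7 (mod 13).
  i = 5 (α = 8): (8−3)(8−6)(8−4)(8−1) = 5·2·4·7 = 280 ≡ 7, so v_5 = 7^{−1} = 2 (mod 13).
  v = [3, 8, 6, 7, 2].
Step 2: syndromes of r = [8, 7, 10, 4, 5] (all sums mod 13).
  S_0 = Σ v_i r_i = 3·8 + 8·7 + 6·10 + 7·4 + 2·5 = 178 ≡ 9.
  S_1 = Σ v_i α_i r_i = 3·3·8 + 8·6·7 + 6·4·10 + 7·1·4 + 2·8·5 = 756 ≡ 2.
  α_i^2 mod 13 = [9, 10, 3, 1, 12].
  S_2 = Σ v_i α_i^2 r_i = 3·9·8 + 8·10·7 + 6·3·10 + 7·1·4 + 2·12·5 = 1104 ≡ 12.
  S = (9, 2, 12) ≠ 0, so r is not a codeword (an error is present).
Step 3: locate the error. For a single error e at position i, S_ℓ = v_i·e·α_i^ℓ, so α_err = S_1/S_0.
  S_0^{−1} = 9^{−1} = 3 (mod 13), so α_err = 2·3 = 6 ≡ 6 = α_2. Error position i = 2.
  Consistency check: S_2/S_1 = 12·7 = 84 ≡ 6 = α_err ✓ (single-error assumption holds).
Step 4: error magnitude e = S_0/v_2 = S_0·∏_{j≠2}(α_2 − α_j) = 9·5 = 45 ≡ 6 (mod 13).
Step 5: correct position 2: c_2 = r_2 − e = 7 − 6 ≡ 1 (mod 13). Hence c = [8, 1, 10, 4, 5].
  Check: interpolating c through the α_i gives m(x) = 2 + 2·x (degree < 2) with m(α_i) = c_i for every i, so c is indeed a codeword.


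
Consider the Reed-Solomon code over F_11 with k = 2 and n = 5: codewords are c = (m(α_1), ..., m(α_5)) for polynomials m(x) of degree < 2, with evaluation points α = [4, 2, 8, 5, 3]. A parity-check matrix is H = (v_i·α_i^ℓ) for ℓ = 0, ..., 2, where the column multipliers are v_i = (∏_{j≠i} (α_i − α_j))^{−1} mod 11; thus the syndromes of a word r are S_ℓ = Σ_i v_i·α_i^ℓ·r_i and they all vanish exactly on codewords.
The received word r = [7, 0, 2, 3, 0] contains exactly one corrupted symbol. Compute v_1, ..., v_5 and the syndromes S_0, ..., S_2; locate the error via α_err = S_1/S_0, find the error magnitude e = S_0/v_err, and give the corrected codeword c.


S = (6, 1, 2), error at position 2, error magnitude e = 7, c = [7, 4, 2, 3, 0].

Step 1: column multipliers v_i = (∏_{j≠i}(α_i − α_j))^{−1} mod 11.
  i = 1 (α = 4): (4−2)(4−8)(4−5)(4−3) = 2·(−4)·(−1)·1 = 8 ≡ 8, so v_1 = 8^{−1} = 7 (mod 11).
  i = 2 (α = 2): (2−4)(2−8)(2−5)(2−3) = (−2)·(−6)·(−3)·(−1) = 36 ≡ 3, so v_2 = 3^{−1} = 4 (mod 11).
  i = 3 (α = 8): (8−4)(8−2)(8−5)(8−3) = 4·6·3·5 = 360 ≡ 8, so v_3 = 8^{−1} = 7 (mod 11).
  i = 4 (α = 5): (5−4)(5−2)(5−8)(5−3) = 1·3·(−3)·2 = −18 ≡ 4, so v_4 = 4^{−1} = 3 (mod 11).
  i = 5 (α = 3): (3−4)(3−2)(3−8)(3−5) = (−1)·1·(−5)·(−2) = −10 ≡ 1, so v_5 = 1^{−1} = 1 (mod 11).
  v = [7, 4, 7, 3, 1].
Step 2: syndromes of r = [7, 0, 2, 3, 0] (all sums mod 11).
  S_0 = Σ v_i r_i = 7·7 + 4·0 + 7·2 + 3·3 + 1·0 = 72 ≡ 6.
  S_1 = Σ v_i α_i r_i = 7·4·7 + 4·2·0 + 7·8·2 + 3·5·3 + 1·3·0 = 353 ≡ 1.
  α_i^2 mod 11 = [5, 4, 9, 3, 9].
  S_2 = Σ v_i α_i^2 r_i = 7·5·7 + 4·4·0 + 7·9·2 + 3·3·3 + 1·9·0 = 398 ≡ 2.
  S = (6, 1, 2) ≠ 0, so r is not a codeword (an error is present).
Step 3: locate the error. For a single error e at position i, S_ℓ = v_i·e·α_i^ℓ, so α_err = S_1/S_0.
  S_0^{−1} = 6^{−1} = 2 (mod 11), so α_err = 1·2 = 2 ≡ 2 = α_2. Error position i = 2.
  Consistency check: S_2/S_1 = 2·1 = 2 ≡ 2 = α_err ✓ (single-error assumption holds).
Step 4: error magnitude e = S_0/v_2 = S_0·∏_{j≠2}(α_2 − α_j) = 6·3 = 18 ≡ 7 (mod 11).
Step 5: correct position 2: c_2 = r_2 − e = 0 − 7 ≡ 4 (mod 11). Hence c = [7, 4, 2, 3, 0].
  Check: interpolating c through the α_i gives m(x) = 1 + 7·x (degree < 2) with m(α_i) = c_i for every i, so c is indeed a codeword.


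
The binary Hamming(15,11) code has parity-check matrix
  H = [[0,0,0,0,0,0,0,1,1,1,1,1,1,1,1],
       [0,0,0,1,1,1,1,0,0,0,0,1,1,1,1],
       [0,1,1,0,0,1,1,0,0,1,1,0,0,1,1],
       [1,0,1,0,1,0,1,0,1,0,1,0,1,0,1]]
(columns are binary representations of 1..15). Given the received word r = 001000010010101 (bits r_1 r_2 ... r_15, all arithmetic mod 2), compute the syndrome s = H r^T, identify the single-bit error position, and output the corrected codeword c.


s = (0, 0, 1, 0)^T, error position = 2, corrected codeword c = 011000010010101

Compute s = H r^T mod 2 one row at a time:
  s_1 = 1 + 0 + 0 + 1 + 0 + 1 + 0 + 1 = 4 ≡ 0 (mod 2).
  s_2 = 0 + 0 + 0 + 0 + 0 + 1 + 0 + 1 = 2 ≡ 0 (mod 2).
  s_3 = 0 + 1 + 0 + 0 + 0 + 1 + 0 + 1 = 3 ≡ 1 (mod 2).
  s_4 = 0 + 1 + 0 + 0 + 0 + 1 + 1 + 1 = 4 ≡ 0 (mod 2).
s = (0, 0, 1, 0)^T — this equals column 2 of H (binary 0010), so error is at position 2.
Correct: flip bit 2 of r = 001000010010101 to get c = 011000010010101.


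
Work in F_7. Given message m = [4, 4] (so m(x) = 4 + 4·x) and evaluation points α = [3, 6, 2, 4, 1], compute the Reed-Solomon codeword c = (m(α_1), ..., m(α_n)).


c = [2, 0, 5, 6, 1]

Message polynomial: m(x) = 4 + 4·x (mod 7).
For each evaluation point α_i, compute m(α_i) mod 7:
  α_1 = 3: Horner steps 4 → 2, so m(3) = 2.
  α_2 = 6: Horner steps 4 → 0, so m(6) = 0.
  α_3 = 2: Horner steps 4 → 5, so m(2) = 5.
  α_4 = 4: Horner steps 4 → 6, so m(4) = 6.
  α_5 = 1: Horner steps 4 → 1, so m(1) = 1.
Codeword c = [2, 0, 5, 6, 1] ∈ F_7^5.


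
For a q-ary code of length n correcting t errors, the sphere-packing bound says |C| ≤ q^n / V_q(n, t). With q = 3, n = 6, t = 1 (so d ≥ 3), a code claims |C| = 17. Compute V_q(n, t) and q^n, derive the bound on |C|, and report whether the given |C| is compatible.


V_q(n, t) = 13, q^n = 729, Hamming bound = 56, |C| = 17 ≤ bound (satisfied).

Step 1: Compute V_q(n, t) = Σ_{j=0}^1 C(n, j) (q−1)^j.
  j = 0: C(6,0)·(2)^0 = 1·1 = 1.
  j = 1: C(6,1)·(2)^1 = 6·2 = 12.
  V_q(n, t) = 1 + 12 = 13.
Step 2: q^n = 3^6 = 729.
Step 3: Hamming bound ⌊q^n / V_q(n,t)⌋ = ⌊729/13⌋ = 56.
Step 4: Compare |C| = 17 to 56: satisfied.
The claimed |C| lies below the Hamming bound.


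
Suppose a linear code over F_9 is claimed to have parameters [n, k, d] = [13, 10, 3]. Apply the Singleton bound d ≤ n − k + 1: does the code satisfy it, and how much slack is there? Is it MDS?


Singleton RHS = n − k + 1 = 4, slack = 1, bound satisfied, not MDS.

Singleton bound: d ≤ n − k + 1.
Here n = 13, k = 10, so n − k + 1 = 4.
Given d = 3, check d ≤ 4: YES.
Slack = (n − k + 1) − d = 1.
The code is NOT MDS (slack = 1 > 0).
Description: the claimed parameters are [13, 10, 3]_9; such a code would be non-MDS.


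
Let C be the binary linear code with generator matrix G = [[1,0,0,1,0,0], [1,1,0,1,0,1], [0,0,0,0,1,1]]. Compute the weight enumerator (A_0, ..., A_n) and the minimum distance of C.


Weight distribution: A_0 = 1, A_2 = 4, A_4 = 3. Minimum distance d = 2.

Enumerate all 2^3 = 8 messages m ∈ F_2^3.
For each, compute codeword c = mG in F_2^6, then tally its weight.
  m = 000 → c = 000000, weight = 0.
  m = 100 → c = 100100, weight = 2.
  m = 010 → c = 110101, weight = 4.
  m = 110 → c = 010001, weight = 2.
  m = 001 → c = 000011, weight = 2.
  m = 101 → c = 100111, weight = 4.
  m = 011 → c = 110110, weight = 4.
  m = 111 → c = 010010, weight = 2.
Tally weights:
  weight 0: 1 codewords.
  weight 2: 4 codewords.
  weight 4: 3 codewords.
Minimum distance d = smallest w > 0 with A_w > 0 = 2.
Sanity: Σ A_w = 8 = 2^3 = 8 ✓.


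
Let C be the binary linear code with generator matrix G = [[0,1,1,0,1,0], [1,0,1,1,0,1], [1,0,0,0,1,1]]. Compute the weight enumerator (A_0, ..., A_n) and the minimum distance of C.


Weight distribution: A_0 = 1, A_2 = 1, A_3 = 3, A_4 = 2, A_5 = 1. Minimum distance d = 2.

Enumerate all 2^3 = 8 messages m ∈ F_2^3.
For each, compute codeword c = mG in F_2^6, then tally its weight.
  m = 000 → c = 000000, weight = 0.
  m = 100 → c = 011010, weight = 3.
  m = 010 → c = 101101, weight = 4.
  m = 110 → c = 110111, weight = 5.
  m = 001 → c = 100011, weight = 3.
  m = 101 → c = 111001, weight = 4.
  m = 011 → c = 001110, weight = 3.
  m = 111 → c = 010100, weight = 2.
Tally weights:
  weight 0: 1 codewords.
  weight 2: 1 codewords.
  weight 3: 3 codewords.
  weight 4: 2 codewords.
  weight 5: 1 codewords.
Minimum distance d = smallest w > 0 with A_w > 0 = 2.
Sanity: Σ A_w = 8 = 2^3 = 8 ✓.


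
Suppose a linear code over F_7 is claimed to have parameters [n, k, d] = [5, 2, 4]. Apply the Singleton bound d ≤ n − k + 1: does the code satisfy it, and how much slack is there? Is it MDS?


Singleton RHS = n − k + 1 = 4, slack = 0, bound satisfied, MDS.

Singleton bound: d ≤ n − k + 1.
Here n = 5, k = 2, so n − k + 1 = 4.
Given d = 4, check d ≤ 4: YES.
Slack = (n − k + 1) − d = 0.
The code is MDS (slack = 0).
Description: the claimed parameters are [5, 2, 4]_7; such a code would be MDS (meets Singleton bound).


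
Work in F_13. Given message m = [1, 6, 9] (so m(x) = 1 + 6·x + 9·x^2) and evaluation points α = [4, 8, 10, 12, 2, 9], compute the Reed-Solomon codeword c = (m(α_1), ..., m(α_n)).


c = [0, 1, 12, 4, 10, 4]

Message polynomial: m(x) = 1 + 6·x + 9·x^2 (mod 13).
For each evaluation point α_i, compute m(α_i) mod 13:
  α_1 = 4: Horner steps 9 → 3 → 0, so m(4) = 0.
  α_2 = 8: Horner steps 9 → 0 → 1, so m(8) = 1.
  α_3 = 10: Horner steps 9 → 5 → 12, so m(10) = 12.
  α_4 = 12: Horner steps 9 → 10 → 4, so m(12) = 4.
  α_5 = 2: Horner steps 9 → 11 → 10, so m(2) = 10.
  α_6 = 9: Horner steps 9 → 9 → 4, so m(9) = 4.
Codeword c = [0, 1, 12, 4, 10, 4] ∈ F_13^6.


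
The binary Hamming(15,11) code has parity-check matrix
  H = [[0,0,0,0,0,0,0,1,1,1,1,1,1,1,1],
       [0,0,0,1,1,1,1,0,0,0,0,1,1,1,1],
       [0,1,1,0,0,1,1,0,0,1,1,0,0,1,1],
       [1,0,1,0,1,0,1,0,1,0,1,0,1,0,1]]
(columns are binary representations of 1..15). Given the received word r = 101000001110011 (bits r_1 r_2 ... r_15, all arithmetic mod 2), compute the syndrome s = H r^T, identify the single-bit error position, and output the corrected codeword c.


s = (1, 0, 1, 1)^T, error position = 11, corrected codeword c = 101000001100011

Compute s = H r^T mod 2 one row at a time:
  s_1 = 0 + 1 + 1 + 1 + 0 + 0 + 1 + 1 = 5 ≡ 1 (mod 2).
  s_2 = 0 + 0 + 0 + 0 + 0 + 0 + 1 + 1 = 2 ≡ 0 (mod 2).
  s_3 = 0 + 1 + 0 + 0 + 1 + 1 + 1 + 1 = 5 ≡ 1 (mod 2).
  s_4 = 1 + 1 + 0 + 0 + 1 + 1 + 0 + 1 = 5 ≡ 1 (mod 2).
s = (1, 0, 1, 1)^T — this equals column 11 of H (binary 1011), so error is at position 11.
Correct: flip bit 11 of r = 101000001110011 to get c = 101000001100011.


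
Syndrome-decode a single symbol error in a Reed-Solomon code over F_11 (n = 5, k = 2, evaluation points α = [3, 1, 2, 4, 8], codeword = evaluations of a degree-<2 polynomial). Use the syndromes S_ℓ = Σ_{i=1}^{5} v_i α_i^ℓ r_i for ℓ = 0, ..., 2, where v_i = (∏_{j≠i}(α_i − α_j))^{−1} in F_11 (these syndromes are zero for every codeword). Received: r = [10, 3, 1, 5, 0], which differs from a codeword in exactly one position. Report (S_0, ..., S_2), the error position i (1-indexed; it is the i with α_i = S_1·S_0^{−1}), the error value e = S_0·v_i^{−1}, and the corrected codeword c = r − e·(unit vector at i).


S = (7, 6, 2), error at position 4, error magnitude e = 8, c = [10, 3, 1, 8, 0].

Step 1: column multipliers v_i = (∏_{j≠i}(α_i − α_j))^{−1} mod 11.
  i = 1 (α = 3): (3−1)(3−2)(3−4)(3−8) = 2·1·(−1)·(−5) = 10 ≡ 10, so v_1 = 10^{−1} = 10 (mod 11).
  i = 2 (α = 1): (1−3)(1−2)(1−4)(1−8) = (−2)·(−1)·(−3)·(−7) = 42 ≡ 9, so v_2 = 9^{−1} = 5 (mod 11).
  i = 3 (α = 2): (2−3)(2−1)(2−4)(2−8) = (−1)·1·(−2)·(−6) = −12 ≡ 10, so v_3 = 10^{−1} = 10 (mod 11).
  i = 4 (α = 4): (4−3)(4−1)(4−2)(4−8) = 1·3·2·(−4) = −24 ≡ 9, so v_4 = 9^{−1} = 5 (mod 11).
  i = 5 (α = 8): (8−3)(8−1)(8−2)(8−4) = 5·7·6·4 = 840 ≡ 4, so v_5 = 4^{−1} = 3 (mod 11).
  v = [10, 5, 10, 5, 3].
Step 2: syndromes of r = [10, 3, 1, 5, 0] (all sums mod 11).
  S_0 = Σ v_i r_i = 10·10 + 5·3 + 10·1 + 5·5 + 3·0 = 150 ≡ 7.
  S_1 = Σ v_i α_i r_i = 10·3·10 + 5·1·3 + 10·2·1 + 5·4·5 + 3·8·0 = 435 ≡ 6.
  α_i^2 mod 11 = [9, 1, 4, 5, 9].
  S_2 = Σ v_i α_i^2 r_i = 10·9·10 + 5·1·3 + 10·4·1 + 5·5·5 + 3·9·0 = 1080 ≡ 2.
  S = (7, 6, 2) ≠ 0, so r is not a codeword (an error is present).
Step 3: locate the error. For a single error e at position i, S_ℓ = v_i·e·α_i^ℓ, so α_err = S_1/S_0.
  S_0^{−1} = 7^{−1} = 8 (mod 11), so α_err = 6·8 = 48 ≡ 4 = α_4. Error position i = 4.
  Consistency check: S_2/S_1 = 2·2 = 4 ≡ 4 = α_err ✓ (single-error assumption holds).
Step 4: error magnitude e = S_0/v_4 = S_0·∏_{j≠4}(α_4 − α_j) = 7·9 = 63 ≡ 8 (mod 11).
Step 5: correct position 4: c_4 = r_4 − e = 5 − 8 ≡ 8 (mod 11). Hence c = [10, 3, 1, 8, 0].
  Check: interpolating c through the α_i gives m(x) = 5 + 9·x (degree < 2) with m(α_i) = c_i for every i, so c is indeed a codeword.


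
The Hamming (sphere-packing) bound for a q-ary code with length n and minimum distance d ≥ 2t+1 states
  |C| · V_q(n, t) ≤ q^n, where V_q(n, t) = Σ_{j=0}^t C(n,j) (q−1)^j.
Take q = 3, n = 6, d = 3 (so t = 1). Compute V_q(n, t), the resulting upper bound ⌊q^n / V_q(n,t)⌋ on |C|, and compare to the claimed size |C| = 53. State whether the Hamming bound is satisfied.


V_q(n, t) = 13, q^n = 729, Hamming bound = 56, |C| = 53 ≤ bound (satisfied).

Step 1: Compute V_q(n, t) = Σ_{j=0}^1 C(n, j) (q−1)^j.
  j = 0: C(6,0)·(2)^0 = 1·1 = 1.
  j = 1: C(6,1)·(2)^1 = 6·2 = 12.
  V_q(n, t) = 1 + 12 = 13.
Step 2: q^n = 3^6 = 729.
Step 3: Hamming bound ⌊q^n / V_q(n,t)⌋ = ⌊729/13⌋ = 56.
Step 4: Compare |C| = 53 to 56: satisfied.
The claimed |C| lies below the Hamming bound.


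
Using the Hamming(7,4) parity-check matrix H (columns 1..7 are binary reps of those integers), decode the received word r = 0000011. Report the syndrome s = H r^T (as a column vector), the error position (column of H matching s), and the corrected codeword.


s = (0, 0, 1)^T, error position = 1, corrected codeword c = 1000011

Compute s = H r^T mod 2 one row at a time:
  s_1 = 0 + 0 + 1 + 1 = 2 ≡ 0 (mod 2).
  s_2 = 0 + 0 + 1 + 1 = 2 ≡ 0 (mod 2).
  s_3 = 0 + 0 + 0 + 1 = 1 ≡ 1 (mod 2).
s = (0, 0, 1)^T — this equals column 1 of H (binary 001), so error is at position 1.
Correct: flip bit 1 of r = 0000011 to get c = 1000011.


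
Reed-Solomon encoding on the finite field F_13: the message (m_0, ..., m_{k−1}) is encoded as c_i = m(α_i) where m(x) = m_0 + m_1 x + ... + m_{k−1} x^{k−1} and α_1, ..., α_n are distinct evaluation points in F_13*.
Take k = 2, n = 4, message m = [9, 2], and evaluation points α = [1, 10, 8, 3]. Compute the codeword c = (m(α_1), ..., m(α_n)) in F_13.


c = [11, 3, 12, 2]

Message polynomial: m(x) = 9 + 2·x (mod 13).
For each evaluation point α_i, compute m(α_i) mod 13:
  α_1 = 1: Horner steps 2 → 11, so m(1) = 11.
  α_2 = 10: Horner steps 2 → 3, so m(10) = 3.
  α_3 = 8: Horner steps 2 → 12, so m(8) = 12.
  α_4 = 3: Horner steps 2 → 2, so m(3) = 2.
Codeword c = [11, 3, 12, 2] ∈ F_13^4.


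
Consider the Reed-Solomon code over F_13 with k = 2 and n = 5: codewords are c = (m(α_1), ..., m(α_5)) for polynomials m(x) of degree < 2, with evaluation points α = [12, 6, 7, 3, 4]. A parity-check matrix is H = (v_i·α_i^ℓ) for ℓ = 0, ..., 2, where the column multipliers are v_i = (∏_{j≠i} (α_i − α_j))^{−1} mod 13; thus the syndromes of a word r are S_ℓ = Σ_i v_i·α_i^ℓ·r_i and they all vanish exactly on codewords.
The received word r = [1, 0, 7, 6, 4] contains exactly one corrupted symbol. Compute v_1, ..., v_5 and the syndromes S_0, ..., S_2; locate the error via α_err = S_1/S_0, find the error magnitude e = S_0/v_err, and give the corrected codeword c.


S = (7, 10, 5), error at position 3, error magnitude e = 9, c = [1, 0, 11, 6, 4].

Step 1: column multipliers v_i = (∏_{j≠i}(α_i − α_j))^{−1} mod 13.
  i = 1 (α = 12): (12−6)(12−7)(12−3)(12−4) = 6·5·9·8 = 2160 ≡ 2, so v_1 = 2^{−1} = 7 (mod 13).
  i = 2 (α = 6): (6−12)(6−7)(6−3)(6−4) = (−6)·(−1)·3·2 = 36 ≡ 10, so v_2 = 10^{−1} = 4 (mod 13).
  i = 3 (α = 7): (7−12)(7−6)(7−3)(7−4) = (−5)·1·4·3 = −60 ≡ 5, so v_3 = 5^{−1} = 8 (mod 13).
  i = 4 (α = 3): (3−12)(3−6)(3−7)(3−4) = (−9)·(−3)·(−4)·(−1) = 108 ≡ 4, so v_4 = 4^{−1} = 10 (mod 13).
  i = 5 (α = 4): (4−12)(4−6)(4−7)(4−3) = (−8)·(−2)·(−3)·1 = −48 ≡ 4, so v_5 = 4^{−1} = 10 (mod 13).
  v = [7, 4, 8, 10, 10].
Step 2: syndromes of r = [1, 0, 7, 6, 4] (all sums mod 13).
  S_0 = Σ v_i r_i = 7·1 + 4·0 + 8·7 + 10·6 + 10·4 = 163 ≡ 7.
  S_1 = Σ v_i α_i r_i = 7·12·1 + 4·6·0 + 8·7·7 + 10·3·6 + 10·4·4 = 816 ≡ 10.
  α_i^2 mod 13 = [1, 10, 10, 9, 3].
  S_2 = Σ v_i α_i^2 r_i = 7·1·1 + 4·10·0 + 8·10·7 + 10·9·6 + 10·3·4 = 1227 ≡ 5.
  S = (7, 10, 5) ≠ 0, so r is not a codeword (an error is present).
Step 3: locate the error. For a single error e at position i, S_ℓ = v_i·e·α_i^ℓ, so α_err = S_1/S_0.
  S_0^{−1} = 7^{−1} = 2 (mod 13), so α_err = 10·2 = 20 ≡ 7 = α_3. Error position i = 3.
  Consistency check: S_2/S_1 = 5·4 = 20 ≡ 7 = α_err ✓ (single-error assumption holds).
Step 4: error magnitude e = S_0/v_3 = S_0·∏_{j≠3}(α_3 − α_j) = 7·5 = 35 ≡ 9 (mod 13).
Step 5: correct position 3: c_3 = r_3 − e = 7 − 9 ≡ 11 (mod 13). Hence c = [1, 0, 11, 6, 4].
  Check: interpolating c through the α_i gives m(x) = 12 + 11·x (degree < 2) with m(α_i) = c_i for every i, so c is indeed a codeword.


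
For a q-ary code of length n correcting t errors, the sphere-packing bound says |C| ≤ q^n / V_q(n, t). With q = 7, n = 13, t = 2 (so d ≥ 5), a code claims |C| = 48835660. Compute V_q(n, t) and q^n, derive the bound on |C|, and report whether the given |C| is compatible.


V_q(n, t) = 2887, q^n = 96889010407, Hamming bound = 33560446, |C| = 48835660 > bound (violated).

Step 1: Compute V_q(n, t) = Σ_{j=0}^2 C(n, j) (q−1)^j.
  j = 0: C(13,0)·(6)^0 = 1·1 = 1.
  j = 1: C(13,1)·(6)^1 = 13·6 = 78.
  j = 2: C(13,2)·(6)^2 = 78·36 = 2808.
  V_q(n, t) = 1 + 78 + 2808 = 2887.
Step 2: q^n = 7^13 = 96889010407.
Step 3: Hamming bound ⌊q^n / V_q(n,t)⌋ = ⌊96889010407/2887⌋ = 33560446.
Step 4: Compare |C| = 48835660 to 33560446: violated.
The claimed |C| lies above the Hamming bound, so no 7-ary code of length 13 with d ≥ 5 can have 48835660 codewords.


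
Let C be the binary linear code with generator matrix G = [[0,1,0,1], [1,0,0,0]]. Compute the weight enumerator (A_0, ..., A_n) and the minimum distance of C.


Weight distribution: A_0 = 1, A_1 = 1, A_2 = 1, A_3 = 1. Minimum distance d = 1.

Enumerate all 2^2 = 4 messages m ∈ F_2^2.
For each, compute codeword c = mG in F_2^4, then tally its weight.
  m = 00 → c = 0000, weight = 0.
  m = 10 → c = 0101, weight = 2.
  m = 01 → c = 1000, weight = 1.
  m = 11 → c = 1101, weight = 3.
Tally weights:
  weight 0: 1 codewords.
  weight 1: 1 codewords.
  weight 2: 1 codewords.
  weight 3: 1 codewords.
Minimum distance d = smallest w > 0 with A_w > 0 = 1.
Sanity: Σ A_w = 4 = 2^2 = 4 ✓.


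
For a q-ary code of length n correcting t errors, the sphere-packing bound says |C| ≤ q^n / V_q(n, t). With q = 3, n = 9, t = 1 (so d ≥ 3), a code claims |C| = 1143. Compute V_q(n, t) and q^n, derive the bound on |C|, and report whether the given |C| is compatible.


V_q(n, t) = 19, q^n = 19683, Hamming bound = 1035, |C| = 1143 > bound (violated).

Step 1: Compute V_q(n, t) = Σ_{j=0}^1 C(n, j) (q−1)^j.
  j = 0: C(9,0)·(2)^0 = 1·1 = 1.
  j = 1: C(9,1)·(2)^1 = 9·2 = 18.
  V_q(n, t) = 1 + 18 = 19.
Step 2: q^n = 3^9 = 19683.
Step 3: Hamming bound ⌊q^n / V_q(n,t)⌋ = ⌊19683/19⌋ = 1035.
Step 4: Compare |C| = 1143 to 1035: violated.
The claimed |C| lies above the Hamming bound, so no 3-ary code of length 9 with d ≥ 3 can have 1143 codewords.


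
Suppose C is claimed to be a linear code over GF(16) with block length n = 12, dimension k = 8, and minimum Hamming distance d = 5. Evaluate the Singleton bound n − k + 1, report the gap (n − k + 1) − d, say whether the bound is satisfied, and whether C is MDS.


Singleton RHS = n − k + 1 = 5, slack = 0, bound satisfied, MDS.

Singleton bound: d ≤ n − k + 1.
Here n = 12, k = 8, so n − k + 1 = 5.
Given d = 5, check d ≤ 5: YES.
Slack = (n − k + 1) − d = 0.
The code is MDS (slack = 0).
Description: the claimed parameters are [12, 8, 5]_16; such a code would be MDS (meets Singleton bound).


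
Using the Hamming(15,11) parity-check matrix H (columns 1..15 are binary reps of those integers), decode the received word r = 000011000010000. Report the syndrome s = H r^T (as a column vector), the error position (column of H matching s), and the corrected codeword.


s = (1, 0, 0, 0)^T, error position = 8, corrected codeword c = 000011010010000

Compute s = H r^T mod 2 one row at a time:
  s_1 = 0 + 0 + 0 + 1 + 0 + 0 + 0 + 0 = 1 ≡ 1 (mod 2).
  s_2 = 0 + 1 + 1 + 0 + 0 + 0 + 0 + 0 = 2 ≡ 0 (mod 2).
  s_3 = 0 + 0 + 1 + 0 + 0 + 1 + 0 + 0 = 2 ≡ 0 (mod 2).
  s_4 = 0 + 0 + 1 + 0 + 0 + 1 + 0 + 0 = 2 ≡ 0 (mod 2).
s = (1, 0, 0, 0)^T — this equals column 8 of H (binary 1000), so error is at position 8.
Correct: flip bit 8 of r = 000011000010000 to get c = 000011010010000.


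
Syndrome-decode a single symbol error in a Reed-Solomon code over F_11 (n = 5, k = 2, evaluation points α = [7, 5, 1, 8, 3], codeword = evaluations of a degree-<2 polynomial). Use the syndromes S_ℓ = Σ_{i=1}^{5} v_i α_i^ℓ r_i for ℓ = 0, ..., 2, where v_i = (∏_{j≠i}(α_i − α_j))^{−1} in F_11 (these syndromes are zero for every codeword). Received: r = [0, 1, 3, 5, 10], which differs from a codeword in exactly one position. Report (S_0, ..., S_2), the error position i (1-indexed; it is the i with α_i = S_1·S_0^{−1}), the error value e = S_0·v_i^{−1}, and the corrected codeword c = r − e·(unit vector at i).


S = (1, 3, 9), error at position 5, error magnitude e = 8, c = [0, 1, 3, 5, 2].

Step 1: column multipliers v_i = (∏_{j≠i}(α_i − α_j))^{−1} mod 11.
  i = 1 (α = 7): (7−5)(7−1)(7−8)(7−3) = 2·6·(−1)·4 = −48 ≡ 7, so v_1 = 7^{−1} = 8 (mod 11).
  i = 2 (α = 5): (5−7)(5−1)(5−8)(5−3) = (−2)·4·(−3)·2 = 48 ≡ 4, so v_2 = 4^{−1} = 3 (mod 11).
  i = 3 (α = 1): (1−7)(1−5)(1−8)(1−3) = (−6)·(−4)·(−7)·(−2) = 336 ≡ 6, so v_3 = 6^{−1} = 2 (mod 11).
  i = 4 (α = 8): (8−7)(8−5)(8−1)(8−3) = 1·3·7·5 = 105 ≡ 6, so v_4 = 6^{−1} = 2 (mod 11).
  i = 5 (α = 3): (3−7)(3−5)(3−1)(3−8) = (−4)·(−2)·2·(−5) = −80 ≡ 8, so v_5 = 8^{−1} = 7 (mod 11).
  v = [8, 3, 2, 2, 7].
Step 2: syndromes of r = [0, 1, 3, 5, 10] (all sums mod 11).
  S_0 = Σ v_i r_i = 8·0 + 3·1 + 2·3 + 2·5 + 7·10 = 89 ≡ 1.
  S_1 = Σ v_i α_i r_i = 8·7·0 + 3·5·1 + 2·1·3 + 2·8·5 + 7·3·10 = 311 ≡ 3.
  α_i^2 mod 11 = [5, 3, 1, 9, 9].
  S_2 = Σ v_i α_i^2 r_i = 8·5·0 + 3·3·1 + 2·1·3 + 2·9·5 + 7·9·10 = 735 ≡ 9.
  S = (1, 3, 9) ≠ 0, so r is not a codeword (an error is present).
Step 3: locate the error. For a single error e at position i, S_ℓ = v_i·e·α_i^ℓ, so α_err = S_1/S_0.
  S_0^{−1} = 1^{−1} = 1 (mod 11), so α_err = 3·1 = 3 ≡ 3 = α_5. Error position i = 5.
  Consistency check: S_2/S_1 = 9·4 = 36 ≡ 3 = α_err ✓ (single-error assumption holds).
Step 4: error magnitude e = S_0/v_5 = S_0·∏_{j≠5}(α_5 − α_j) = 1·8 = 8 ≡ 8 (mod 11).
Step 5: correct position 5: c_5 = r_5 − e = 10 − 8 ≡ 2 (mod 11). Hence c = [0, 1, 3, 5, 2].
  Check: interpolating c through the α_i gives m(x) = 9 + 5·x (degree < 2) with m(α_i) = c_i for every i, so c is indeed a codeword.


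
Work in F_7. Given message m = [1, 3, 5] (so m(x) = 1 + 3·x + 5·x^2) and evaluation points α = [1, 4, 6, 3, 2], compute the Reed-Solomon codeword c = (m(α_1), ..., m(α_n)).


c = [2, 2, 3, 6, 6]

Message polynomial: m(x) = 1 + 3·x + 5·x^2 (mod 7).
For each evaluation point α_i, compute m(α_i) mod 7:
  α_1 = 1: Horner steps 5 → 1 → 2, so m(1) = 2.
  α_2 = 4: Horner steps 5 → 2 → 2, so m(4) = 2.
  α_3 = 6: Horner steps 5 → 5 → 3, so m(6) = 3.
  α_4 = 3: Horner steps 5 → 4 → 6, so m(3) = 6.
  α_5 = 2: Horner steps 5 → 6 → 6, so m(2) = 6.
Codeword c = [2, 2, 3, 6, 6] ∈ F_7^5.


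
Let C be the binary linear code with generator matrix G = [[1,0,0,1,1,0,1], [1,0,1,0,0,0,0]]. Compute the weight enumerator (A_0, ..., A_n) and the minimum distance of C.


Weight distribution: A_0 = 1, A_2 = 1, A_4 = 2. Minimum distance d = 2.

Enumerate all 2^2 = 4 messages m ∈ F_2^2.
For each, compute codeword c = mG in F_2^7, then tally its weight.
  m = 00 → c = 0000000, weight = 0.
  m = 10 → c = 1001101, weight = 4.
  m = 01 → c = 1010000, weight = 2.
  m = 11 → c = 0011101, weight = 4.
Tally weights:
  weight 0: 1 codewords.
  weight 2: 1 codewords.
  weight 4: 2 codewords.
Minimum distance d = smallest w > 0 with A_w > 0 = 2.
Sanity: Σ A_w = 4 = 2^2 = 4 ✓.


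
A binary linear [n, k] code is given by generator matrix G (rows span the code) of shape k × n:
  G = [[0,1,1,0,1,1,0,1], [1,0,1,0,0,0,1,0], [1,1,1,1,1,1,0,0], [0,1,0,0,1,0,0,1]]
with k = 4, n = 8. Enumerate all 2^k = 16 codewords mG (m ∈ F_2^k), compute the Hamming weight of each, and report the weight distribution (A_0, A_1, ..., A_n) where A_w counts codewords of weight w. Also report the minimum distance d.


Weight distribution: A_0 = 1, A_2 = 1, A_3 = 4, A_4 = 3, A_5 = 4, A_6 = 3. Minimum distance d = 2.

Enumerate all 2^4 = 16 messages m ∈ F_2^4.
For each, compute codeword c = mG in F_2^8, then tally its weight.
  m = 0000 → c = 00000000, weight = 0.
  m = 1000 → c = 01101101, weight = 5.
  m = 0100 → c = 10100010, weight = 3.
  m = 1100 → c = 11001111, weight = 6.
  m = 0010 → c = 11111100, weight = 6.
  m = 1010 → c = 10010001, weight = 3.
  m = 0110 → c = 01011110, weight = 5.
  m = 1110 → c = 00110011, weight = 4.
  m = 0001 → c = 01001001, weight = 3.
  m = 1001 → c = 00100100, weight = 2.
  m = 0101 → c = 11101011, weight = 6.
  m = 1101 → c = 10000110, weight = 3.
  m = 0011 → c = 10110101, weight = 5.
  m = 1011 → c = 11011000, weight = 4.
  m = 0111 → c = 00010111, weight = 4.
  m = 1111 → c = 01111010, weight = 5.
Tally weights:
  weight 0: 1 codewords.
  weight 2: 1 codewords.
  weight 3: 4 codewords.
  weight 4: 3 codewords.
  weight 5: 4 codewords.
  weight 6: 3 codewords.
Minimum distance d = smallest w > 0 with A_w > 0 = 2.
Sanity: Σ A_w = 16 = 2^4 = 16 ✓.


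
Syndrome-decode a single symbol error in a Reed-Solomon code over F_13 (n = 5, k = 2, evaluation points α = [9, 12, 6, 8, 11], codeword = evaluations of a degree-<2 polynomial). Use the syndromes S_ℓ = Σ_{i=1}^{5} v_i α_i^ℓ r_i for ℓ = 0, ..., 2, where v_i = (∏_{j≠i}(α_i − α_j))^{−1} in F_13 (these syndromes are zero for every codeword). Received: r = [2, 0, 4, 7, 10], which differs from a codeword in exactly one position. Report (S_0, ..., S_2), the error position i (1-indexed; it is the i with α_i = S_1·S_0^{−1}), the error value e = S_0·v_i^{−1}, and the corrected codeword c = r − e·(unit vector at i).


S = (2, 9, 8), error at position 5, error magnitude e = 5, c = [2, 0, 4, 7, 5].

Step 1: column multipliers v_i = (∏_{j≠i}(α_i − α_j))^{−1} mod 13.
  i = 1 (α = 9): (9−12)(9−6)(9−8)(9−11) = (−3)·3·1·(−2) = 18 ≡ 5, so v_1 = 5^{−1} = 8 (mod 13).
  i = 2 (α = 12): (12−9)(12−6)(12−8)(12−11) = 3·6·4·1 = 72 ≡ 7, so v_2 = 7^{−1} = 2 (mod 13).
  i = 3 (α = 6): (6−9)(6−12)(6−8)(6−11) = (−3)·(−6)·(−2)·(−5) = 180 ≡ 11, so v_3 = 11^{−1} = 6 (mod 13).
  i = 4 (α = 8): (8−9)(8−12)(8−6)(8−11) = (−1)·(−4)·2·(−3) = −24 ≡ 2, so v_4 = 2^{−1} = 7 (mod 13).
  i = 5 (α = 11): (11−9)(11−12)(11−6)(11−8) = 2·(−1)·5·3 = −30 ≡ 9, so v_5 = 9^{−1} = 3 (mod 13).
  v = [8, 2, 6, 7, 3].
Step 2: syndromes of r = [2, 0, 4, 7, 10] (all sums mod 13).
  S_0 = Σ v_i r_i = 8·2 + 2·0 + 6·4 + 7·7 + 3·10 = 119 ≡ 2.
  S_1 = Σ v_i α_i r_i = 8·9·2 + 2·12·0 + 6·6·4 + 7·8·7 + 3·11·10 = 1010 ≡ 9.
  α_i^2 mod 13 = [3, 1, 10, 12, 4].
  S_2 = Σ v_i α_i^2 r_i = 8·3·2 + 2·1·0 + 6·10·4 + 7·12·7 + 3·4·10 = 996 ≡ 8.
  S = (2, 9, 8) ≠ 0, so r is not a codeword (an error is present).
Step 3: locate the error. For a single error e at position i, S_ℓ = v_i·e·α_i^ℓ, so α_err = S_1/S_0.
  S_0^{−1} = 2^{−1} = 7 (mod 13), so α_err = 9·7 = 63 ≡ 11 = α_5. Error position i = 5.
  Consistency check: S_2/S_1 = 8·3 = 24 ≡ 11 = α_err ✓ (single-error assumption holds).
Step 4: error magnitude e = S_0/v_5 = S_0·∏_{j≠5}(α_5 − α_j) = 2·9 = 18 ≡ 5 (mod 13).
Step 5: correct position 5: c_5 = r_5 − e = 10 − 5 ≡ 5 (mod 13). Hence c = [2, 0, 4, 7, 5].
  Check: interpolating c through the α_i gives m(x) = 8 + 8·x (degree < 2) with m(α_i) = c_i for every i, so c is indeed a codeword.
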